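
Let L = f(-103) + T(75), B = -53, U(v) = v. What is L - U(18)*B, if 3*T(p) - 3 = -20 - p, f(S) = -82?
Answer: 2524/3 ≈ 841.33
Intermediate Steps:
T(p) = -17/3 - p/3 (T(p) = 1 + (-20 - p)/3 = 1 + (-20/3 - p/3) = -17/3 - p/3)
L = -338/3 (L = -82 + (-17/3 - ⅓*75) = -82 + (-17/3 - 25) = -82 - 92/3 = -338/3 ≈ -112.67)
L - U(18)*B = -338/3 - 18*(-53) = -338/3 - 1*(-954) = -338/3 + 954 = 2524/3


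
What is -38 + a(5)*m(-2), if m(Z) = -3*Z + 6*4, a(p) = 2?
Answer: 22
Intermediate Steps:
m(Z) = 24 - 3*Z (m(Z) = -3*Z + 24 = 24 - 3*Z)
-38 + a(5)*m(-2) = -38 + 2*(24 - 3*(-2)) = -38 + 2*(24 + 6) = -38 + 2*30 = -38 + 60 = 22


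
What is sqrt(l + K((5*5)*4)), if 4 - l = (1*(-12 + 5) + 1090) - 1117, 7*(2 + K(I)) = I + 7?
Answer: sqrt(2513)/7 ≈ 7.1614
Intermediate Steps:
K(I) = -1 + I/7 (K(I) = -2 + (I + 7)/7 = -2 + (7 + I)/7 = -2 + (1 + I/7) = -1 + I/7)
l = 38 (l = 4 - ((1*(-12 + 5) + 1090) - 1117) = 4 - ((1*(-7) + 1090) - 1117) = 4 - ((-7 + 1090) - 1117) = 4 - (1083 - 1117) = 4 - 1*(-34) = 4 + 34 = 38)
sqrt(l + K((5*5)*4)) = sqrt(38 + (-1 + ((5*5)*4)/7)) = sqrt(38 + (-1 + (25*4)/7)) = sqrt(38 + (-1 + (1/7)*100)) = sqrt(38 + (-1 + 100/7)) = sqrt(38 + 93/7) = sqrt(359/7) = sqrt(2513)/7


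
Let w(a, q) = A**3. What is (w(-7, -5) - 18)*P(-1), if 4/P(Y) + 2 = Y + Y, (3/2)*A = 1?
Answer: 478/27 ≈ 17.704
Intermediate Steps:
A = 2/3 (A = (2/3)*1 = 2/3 ≈ 0.66667)
w(a, q) = 8/27 (w(a, q) = (2/3)**3 = 8/27)
P(Y) = 4/(-2 + 2*Y) (P(Y) = 4/(-2 + (Y + Y)) = 4/(-2 + 2*Y))
(w(-7, -5) - 18)*P(-1) = (8/27 - 18)*(2/(-1 - 1)) = -956/(27*(-2)) = -956*(-1)/(27*2) = -478/27*(-1) = 478/27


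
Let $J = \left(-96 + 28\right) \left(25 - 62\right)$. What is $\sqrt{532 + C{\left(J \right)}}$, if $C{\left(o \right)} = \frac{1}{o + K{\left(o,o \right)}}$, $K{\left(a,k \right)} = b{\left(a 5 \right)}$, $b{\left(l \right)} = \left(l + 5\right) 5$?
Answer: $\frac{\sqrt{2278303089333}}{65441} \approx 23.065$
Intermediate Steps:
$b{\left(l \right)} = 25 + 5 l$ ($b{\left(l \right)} = \left(5 + l\right) 5 = 25 + 5 l$)
$K{\left(a,k \right)} = 25 + 25 a$ ($K{\left(a,k \right)} = 25 + 5 a 5 = 25 + 5 \cdot 5 a = 25 + 25 a$)
$J = 2516$ ($J = \left(-68\right) \left(-37\right) = 2516$)
$C{\left(o \right)} = \frac{1}{25 + 26 o}$ ($C{\left(o \right)} = \frac{1}{o + \left(25 + 25 o\right)} = \frac{1}{25 + 26 o}$)
$\sqrt{532 + C{\left(J \right)}} = \sqrt{532 + \frac{1}{25 + 26 \cdot 2516}} = \sqrt{532 + \frac{1}{25 + 65416}} = \sqrt{532 + \frac{1}{65441}} = \sqrt{\frac{34814613}{65441}} = \frac{\sqrt{2278303089333}}{65441}$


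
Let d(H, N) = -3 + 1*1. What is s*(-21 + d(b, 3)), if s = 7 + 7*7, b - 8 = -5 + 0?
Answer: -1288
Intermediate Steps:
b = 3 (b = 8 + (-5 + 0) = 8 - 5 = 3)
d(H, N) = -2 (d(H, N) = -3 + 1 = -2)
s = 56 (s = 7 + 49 = 56)
s*(-21 + d(b, 3)) = 56*(-21 - 2) = 56*(-23) = -1288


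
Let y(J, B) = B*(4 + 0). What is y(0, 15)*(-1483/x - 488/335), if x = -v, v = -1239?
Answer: -4405748/27671 ≈ -159.22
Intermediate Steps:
x = 1239 (x = -1*(-1239) = 1239)
y(J, B) = 4*B (y(J, B) = B*4 = 4*B)
y(0, 15)*(-1483/x - 488/335) = (4*15)*(-1483/1239 - 488/335) = 60*(-1483*1/1239 - 488*1/335) = 60*(-1483/1239 - 488/335) = 60*(-1101437/415065) = -4405748/27671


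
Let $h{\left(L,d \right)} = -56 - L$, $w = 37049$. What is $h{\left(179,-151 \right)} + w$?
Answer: $36814$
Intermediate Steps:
$h{\left(179,-151 \right)} + w = \left(-56 - 179\right) + 37049 = -235 + 37049 = 36814$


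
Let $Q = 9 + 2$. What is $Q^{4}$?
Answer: $14641$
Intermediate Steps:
$Q = 11$
$Q^{4} = 11^{4} = 14641$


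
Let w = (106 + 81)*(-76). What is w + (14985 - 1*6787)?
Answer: -6014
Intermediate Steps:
w = -14212 (w = 187*(-76) = -14212)
w + (14985 - 1*6787) = -14212 + (14985 - 1*6787) = -14212 + (14985 - 6787) = -14212 + 8198 = -6014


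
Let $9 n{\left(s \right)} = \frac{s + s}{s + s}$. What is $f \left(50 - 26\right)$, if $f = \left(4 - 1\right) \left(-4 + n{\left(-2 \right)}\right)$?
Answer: $-280$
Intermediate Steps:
$n{\left(s \right)} = \frac{1}{9}$ ($n{\left(s \right)} = \frac{\left(s + s\right) \frac{1}{s + s}}{9} = \frac{2 s \frac{1}{2 s}}{9} = \frac{1}{9} \cdot 1 = \frac{1}{9}$)
$f = - \frac{35}{3}$ ($f = \left(4 - 1\right) \left(-4 + \frac{1}{9}\right) = \left(4 - 1\right) \left(- \frac{35}{9}\right) = 3 \left(- \frac{35}{9}\right) = - \frac{35}{3} \approx -11.667$)
$f \left(50 - 26\right) = - \frac{35 \left(50 - 26\right)}{3} = \left(- \frac{35}{3}\right) 24 = -280$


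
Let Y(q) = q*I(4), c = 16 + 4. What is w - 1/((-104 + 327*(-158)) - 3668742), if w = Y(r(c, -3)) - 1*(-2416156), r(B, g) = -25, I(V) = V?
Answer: 8988965340673/3720512 ≈ 2.4161e+6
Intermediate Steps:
c = 20
Y(q) = 4*q (Y(q) = q*4 = 4*q)
w = 2416056 (w = 4*(-25) - 1*(-2416156) = -100 + 2416156 = 2416056)
w - 1/((-104 + 327*(-158)) - 3668742) = 2416056 - 1/((-104 + 327*(-158)) - 3668742) = 2416056 - 1/((-104 - 51666) - 3668742) = 2416056 - 1/(-51770 - 3668742) = 2416056 - 1/(-3720512) = 2416056 - 1*(-1/3720512) = 2416056 + 1/3720512 = 8988965340673/3720512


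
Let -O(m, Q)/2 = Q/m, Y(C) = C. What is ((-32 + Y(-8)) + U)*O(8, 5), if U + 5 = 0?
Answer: 225/4 ≈ 56.250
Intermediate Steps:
U = -5 (U = -5 + 0 = -5)
O(m, Q) = -2*Q/m
((-32 + Y(-8)) + U)*O(8, 5) = ((-32 - 8) - 5)*(-2*5/8) = (-40 - 5)*(-2*5*⅛) = -45*(-5/4) = 225/4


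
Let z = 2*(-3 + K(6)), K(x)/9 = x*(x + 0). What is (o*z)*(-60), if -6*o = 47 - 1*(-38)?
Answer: 545700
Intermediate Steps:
o = -85/6 (o = -(47 - 1*(-38))/6 = -(47 + 38)/6 = -⅙*85 = -85/6 ≈ -14.167)
K(x) = 9*x² (K(x) = 9*(x*(x + 0)) = 9*(x*x) = 9*x²)
z = 642 (z = 2*(-3 + 9*6²) = 2*(-3 + 9*36) = 2*(-3 + 324) = 2*321 = 642)
(o*z)*(-60) = -85/6*642*(-60) = -9095*(-60) = 545700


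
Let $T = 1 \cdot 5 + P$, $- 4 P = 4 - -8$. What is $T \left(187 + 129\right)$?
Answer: $632$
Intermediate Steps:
$P = -3$ ($P = - \frac{4 - -8}{4} = - \frac{4 + 8}{4} = \left(- \frac{1}{4}\right) 12 = -3$)
$T = 2$ ($T = 1 \cdot 5 - 3 = 5 - 3 = 2$)
$T \left(187 + 129\right) = 2 \left(187 + 129\right) = 2 \cdot 316 = 632$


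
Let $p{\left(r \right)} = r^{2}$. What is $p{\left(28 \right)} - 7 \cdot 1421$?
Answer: $-9163$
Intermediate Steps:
$p{\left(28 \right)} - 7 \cdot 1421 = 28^{2} - 7 \cdot 1421 = 784 - 9947 = -9163$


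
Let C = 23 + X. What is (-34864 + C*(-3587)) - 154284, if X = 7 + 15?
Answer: -350563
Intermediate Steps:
X = 22
C = 45 (C = 23 + 22 = 45)
(-34864 + C*(-3587)) - 154284 = (-34864 + 45*(-3587)) - 154284 = (-34864 - 161415) - 154284 = -196279 - 154284 = -350563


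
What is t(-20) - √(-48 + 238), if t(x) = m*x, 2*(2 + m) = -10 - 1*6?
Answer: 200 - √190 ≈ 186.22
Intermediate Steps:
m = -10 (m = -2 + (-10 - 1*6)/2 = -2 + (-10 - 6)/2 = -2 + (½)*(-16) = -2 - 8 = -10)
t(x) = -10*x
t(-20) - √(-48 + 238) = -10*(-20) - √(-48 + 238) = 200 - √190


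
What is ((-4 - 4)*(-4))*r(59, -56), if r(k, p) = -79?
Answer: -2528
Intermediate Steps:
((-4 - 4)*(-4))*r(59, -56) = ((-4 - 4)*(-4))*(-79) = -8*(-4)*(-79) = 32*(-79) = -2528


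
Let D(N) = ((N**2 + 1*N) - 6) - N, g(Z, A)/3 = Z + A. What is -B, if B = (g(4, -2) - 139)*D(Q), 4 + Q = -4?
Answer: 7714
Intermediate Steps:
Q = -8 (Q = -4 - 4 = -8)
g(Z, A) = 3*A + 3*Z (g(Z, A) = 3*(Z + A) = 3*(A + Z) = 3*A + 3*Z)
D(N) = -6 + N**2 (D(N) = ((N**2 + N) - 6) - N = ((N + N**2) - 6) - N = (-6 + N + N**2) - N = -6 + N**2)
B = -7714 (B = ((3*(-2) + 3*4) - 139)*(-6 + (-8)**2) = ((-6 + 12) - 139)*(-6 + 64) = (6 - 139)*58 = -133*58 = -7714)
-B = -1*(-7714) = 7714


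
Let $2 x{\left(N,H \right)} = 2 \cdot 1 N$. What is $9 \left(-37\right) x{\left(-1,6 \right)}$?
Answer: $333$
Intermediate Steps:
$x{\left(N,H \right)} = N$ ($x{\left(N,H \right)} = \frac{2 \cdot 1 N}{2} = \frac{2 N}{2} = N$)
$9 \left(-37\right) x{\left(-1,6 \right)} = 9 \left(-37\right) \left(-1\right) = \left(-333\right) \left(-1\right) = 333$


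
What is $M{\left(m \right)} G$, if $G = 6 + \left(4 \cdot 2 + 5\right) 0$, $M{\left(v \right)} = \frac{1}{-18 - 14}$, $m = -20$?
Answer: $- \frac{3}{16} \approx -0.1875$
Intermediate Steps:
$M{\left(v \right)} = - \frac{1}{32}$ ($M{\left(v \right)} = \frac{1}{-32} = - \frac{1}{32}$)
$G = 6$ ($G = 6 + \left(8 + 5\right) 0 = 6 + 13 \cdot 0 = 6 + 0 = 6$)
$M{\left(m \right)} G = \left(- \frac{1}{32}\right) 6 = - \frac{3}{16}$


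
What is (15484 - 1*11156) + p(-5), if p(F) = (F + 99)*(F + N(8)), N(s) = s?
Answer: 4610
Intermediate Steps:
p(F) = (8 + F)*(99 + F) (p(F) = (F + 99)*(F + 8) = (99 + F)*(8 + F) = (8 + F)*(99 + F))
(15484 - 1*11156) + p(-5) = (15484 - 1*11156) + (792 + (-5)² + 107*(-5)) = (15484 - 11156) + (792 + 25 - 535) = 4328 + 282 = 4610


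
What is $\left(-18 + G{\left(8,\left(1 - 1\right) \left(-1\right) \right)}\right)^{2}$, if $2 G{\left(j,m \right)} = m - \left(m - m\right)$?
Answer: $324$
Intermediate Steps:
$G{\left(j,m \right)} = \frac{m}{2}$ ($G{\left(j,m \right)} = \frac{m - \left(m - m\right)}{2} = \frac{m - 0}{2} = \frac{m + 0}{2} = \frac{m}{2}$)
$\left(-18 + G{\left(8,\left(1 - 1\right) \left(-1\right) \right)}\right)^{2} = \left(-18 + \frac{\left(1 - 1\right) \left(-1\right)}{2}\right)^{2} = \left(-18 + \frac{0 \left(-1\right)}{2}\right)^{2} = \left(-18 + \frac{1}{2} \cdot 0\right)^{2} = \left(-18 + 0\right)^{2} = \left(-18\right)^{2} = 324$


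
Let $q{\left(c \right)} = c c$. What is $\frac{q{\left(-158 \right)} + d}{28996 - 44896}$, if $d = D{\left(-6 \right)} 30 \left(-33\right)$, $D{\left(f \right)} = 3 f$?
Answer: $- \frac{10696}{3975} \approx -2.6908$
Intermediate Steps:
$q{\left(c \right)} = c^{2}$
$d = 17820$ ($d = 3 \left(-6\right) 30 \left(-33\right) = \left(-18\right) 30 \left(-33\right) = \left(-540\right) \left(-33\right) = 17820$)
$\frac{q{\left(-158 \right)} + d}{28996 - 44896} = \frac{\left(-158\right)^{2} + 17820}{28996 - 44896} = \frac{24964 + 17820}{-15900} = 42784 \left(- \frac{1}{15900}\right) = - \frac{10696}{3975}$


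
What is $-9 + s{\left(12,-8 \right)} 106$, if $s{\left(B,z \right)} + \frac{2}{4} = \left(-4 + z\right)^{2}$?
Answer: $15202$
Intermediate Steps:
$s{\left(B,z \right)} = - \frac{1}{2} + \left(-4 + z\right)^{2}$
$-9 + s{\left(12,-8 \right)} 106 = -9 + \left(- \frac{1}{2} + \left(-4 - 8\right)^{2}\right) 106 = -9 + \left(- \frac{1}{2} + \left(-12\right)^{2}\right) 106 = -9 + \left(- \frac{1}{2} + 144\right) 106 = -9 + \frac{287}{2} \cdot 106 = -9 + 15211 = 15202$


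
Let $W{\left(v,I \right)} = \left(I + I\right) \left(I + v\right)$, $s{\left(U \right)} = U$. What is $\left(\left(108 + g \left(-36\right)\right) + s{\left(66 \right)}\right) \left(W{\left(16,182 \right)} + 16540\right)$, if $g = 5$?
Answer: $-531672$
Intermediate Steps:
$W{\left(v,I \right)} = 2 I \left(I + v\right)$
$\left(\left(108 + g \left(-36\right)\right) + s{\left(66 \right)}\right) \left(W{\left(16,182 \right)} + 16540\right) = \left(\left(108 + 5 \left(-36\right)\right) + 66\right) \left(2 \cdot 182 \left(182 + 16\right) + 16540\right) = \left(\left(108 - 180\right) + 66\right) \left(2 \cdot 182 \cdot 198 + 16540\right) = \left(-72 + 66\right) \left(72072 + 16540\right) = \left(-6\right) 88612 = -531672$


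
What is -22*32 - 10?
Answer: -714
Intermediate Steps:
-22*32 - 10 = -704 - 10 = -714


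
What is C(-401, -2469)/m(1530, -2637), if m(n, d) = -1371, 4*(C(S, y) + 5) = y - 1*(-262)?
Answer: 2227/5484 ≈ 0.40609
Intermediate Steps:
C(S, y) = 121/2 + y/4 (C(S, y) = -5 + (y - 1*(-262))/4 = -5 + (y + 262)/4 = -5 + (262 + y)/4 = -5 + (131/2 + y/4) = 121/2 + y/4)
C(-401, -2469)/m(1530, -2637) = (121/2 + (1/4)*(-2469))/(-1371) = (121/2 - 2469/4)*(-1/1371) = -2227/4*(-1/1371) = 2227/5484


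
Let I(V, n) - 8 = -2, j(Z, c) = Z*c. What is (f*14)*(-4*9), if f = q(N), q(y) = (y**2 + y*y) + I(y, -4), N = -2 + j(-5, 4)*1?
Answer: -490896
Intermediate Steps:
I(V, n) = 6 (I(V, n) = 8 - 2 = 6)
N = -22 (N = -2 - 5*4*1 = -2 - 20*1 = -2 - 20 = -22)
q(y) = 6 + 2*y**2 (q(y) = (y**2 + y*y) + 6 = (y**2 + y**2) + 6 = 2*y**2 + 6 = 6 + 2*y**2)
f = 974 (f = 6 + 2*(-22)**2 = 6 + 2*484 = 6 + 968 = 974)
(f*14)*(-4*9) = (974*14)*(-4*9) = 13636*(-36) = -490896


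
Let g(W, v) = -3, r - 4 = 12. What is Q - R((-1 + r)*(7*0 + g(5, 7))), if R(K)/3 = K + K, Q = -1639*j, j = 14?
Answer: -22676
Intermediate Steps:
r = 16 (r = 4 + 12 = 16)
Q = -22946 (Q = -1639*14 = -22946)
R(K) = 6*K (R(K) = 3*(K + K) = 3*(2*K) = 6*K)
Q - R((-1 + r)*(7*0 + g(5, 7))) = -22946 - 6*(-1 + 16)*(7*0 - 3) = -22946 - 6*15*(0 - 3) = -22946 - 6*15*(-3) = -22946 - 6*(-45) = -22946 - 1*(-270) = -22946 + 270 = -22676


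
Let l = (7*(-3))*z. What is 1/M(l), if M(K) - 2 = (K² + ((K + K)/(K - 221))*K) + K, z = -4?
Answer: 137/964342 ≈ 0.00014207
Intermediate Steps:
l = 84 (l = (7*(-3))*(-4) = -21*(-4) = 84)
M(K) = 2 + K + K² + 2*K²/(-221 + K) (M(K) = 2 + ((K² + ((K + K)/(K - 221))*K) + K) = 2 + ((K² + ((2*K)/(-221 + K))*K) + K) = 2 + ((K² + (2*K/(-221 + K))*K) + K) = 2 + ((K² + 2*K²/(-221 + K)) + K) = 2 + (K + K² + 2*K²/(-221 + K)) = 2 + K + K² + 2*K²/(-221 + K))
1/M(l) = 1/((-442 + 84³ - 219*84 - 218*84²)/(-221 + 84)) = 1/((-442 + 592704 - 18396 - 218*7056)/(-137)) = 1/(-(-442 + 592704 - 18396 - 1538208)/137) = 1/(-1/137*(-964342)) = 1/(964342/137) = 137/964342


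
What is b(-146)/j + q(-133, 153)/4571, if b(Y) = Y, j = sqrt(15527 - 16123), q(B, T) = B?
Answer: -19/653 + 73*I*sqrt(149)/149 ≈ -0.029096 + 5.9804*I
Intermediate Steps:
j = 2*I*sqrt(149) (j = sqrt(-596) = 2*I*sqrt(149) ≈ 24.413*I)
b(-146)/j + q(-133, 153)/4571 = -146*(-I*sqrt(149)/298) - 133/4571 = -(-73)*I*sqrt(149)/149 - 133*1/4571 = 73*I*sqrt(149)/149 - 19/653 = -19/653 + 73*I*sqrt(149)/149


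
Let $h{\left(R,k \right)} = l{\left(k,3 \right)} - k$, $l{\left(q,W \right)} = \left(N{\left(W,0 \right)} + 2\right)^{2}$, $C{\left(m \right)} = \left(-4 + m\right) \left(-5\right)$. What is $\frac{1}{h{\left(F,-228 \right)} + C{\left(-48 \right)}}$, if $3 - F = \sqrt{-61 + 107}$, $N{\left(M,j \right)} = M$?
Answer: $\frac{1}{513} \approx 0.0019493$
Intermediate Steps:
$F = 3 - \sqrt{46}$ ($F = 3 - \sqrt{-61 + 107} = 3 - \sqrt{46} \approx -3.7823$)
$C{\left(m \right)} = 20 - 5 m$
$l{\left(q,W \right)} = \left(2 + W\right)^{2}$ ($l{\left(q,W \right)} = \left(W + 2\right)^{2} = \left(2 + W\right)^{2}$)
$h{\left(R,k \right)} = 25 - k$ ($h{\left(R,k \right)} = \left(2 + 3\right)^{2} - k = 5^{2} - k = 25 - k$)
$\frac{1}{h{\left(F,-228 \right)} + C{\left(-48 \right)}} = \frac{1}{\left(25 - -228\right) + \left(20 - -240\right)} = \frac{1}{\left(25 + 228\right) + \left(20 + 240\right)} = \frac{1}{253 + 260} = \frac{1}{513}$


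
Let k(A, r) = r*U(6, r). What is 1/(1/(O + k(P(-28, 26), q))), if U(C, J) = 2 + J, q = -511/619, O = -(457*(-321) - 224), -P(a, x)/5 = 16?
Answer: 56294025784/383161 ≈ 1.4692e+5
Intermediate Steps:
P(a, x) = -80 (P(a, x) = -5*16 = -80)
O = 146921 (O = -(-146697 - 224) = -1*(-146921) = 146921)
q = -511/619 (q = -511*1/619 = -511/619 ≈ -0.82553)
k(A, r) = r*(2 + r)
1/(1/(O + k(P(-28, 26), q))) = 1/(1/(146921 - 511*(2 - 511/619)/619)) = 1/(1/(146921 - 511/619*727/619)) = 1/(1/(146921 - 371497/383161)) = 1/(1/(56294025784/383161)) = 1/(383161/56294025784) = 56294025784/383161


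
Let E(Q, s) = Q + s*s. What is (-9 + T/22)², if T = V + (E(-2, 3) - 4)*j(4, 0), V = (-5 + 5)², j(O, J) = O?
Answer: 8649/121 ≈ 71.479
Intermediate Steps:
E(Q, s) = Q + s²
V = 0 (V = 0² = 0)
T = 12 (T = 0 + ((-2 + 3²) - 4)*4 = 0 + ((-2 + 9) - 4)*4 = 0 + (7 - 4)*4 = 0 + 3*4 = 0 + 12 = 12)
(-9 + T/22)² = (-9 + 12/22)² = (-9 + 12*(1/22))² = (-9 + 6/11)² = (-93/11)² = 8649/121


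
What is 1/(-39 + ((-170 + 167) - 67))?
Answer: -1/109 ≈ -0.0091743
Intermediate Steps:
1/(-39 + ((-170 + 167) - 67)) = 1/(-39 + (-3 - 67)) = 1/(-39 - 70) = 1/(-109) = -1/109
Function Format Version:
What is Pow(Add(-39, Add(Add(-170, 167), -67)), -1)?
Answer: Rational(-1, 109) ≈ -0.0091743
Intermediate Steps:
Pow(Add(-39, Add(Add(-170, 167), -67)), -1) = Pow(Add(-39, Add(-3, -67)), -1) = Pow(Add(-39, -70), -1) = Pow(-109, -1) = Rational(-1, 109)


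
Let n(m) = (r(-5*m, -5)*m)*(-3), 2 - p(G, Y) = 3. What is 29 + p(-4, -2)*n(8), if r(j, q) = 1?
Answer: 53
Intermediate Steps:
p(G, Y) = -1 (p(G, Y) = 2 - 1*3 = 2 - 3 = -1)
n(m) = -3*m (n(m) = (1*m)*(-3) = m*(-3) = -3*m)
29 + p(-4, -2)*n(8) = 29 - (-3)*8 = 29 - 1*(-24) = 29 + 24 = 53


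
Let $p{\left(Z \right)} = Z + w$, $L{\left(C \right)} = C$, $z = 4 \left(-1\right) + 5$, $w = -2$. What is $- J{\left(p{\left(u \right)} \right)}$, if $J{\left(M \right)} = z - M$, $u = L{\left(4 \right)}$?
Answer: $1$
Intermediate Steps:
$z = 1$ ($z = -4 + 5 = 1$)
$u = 4$
$p{\left(Z \right)} = -2 + Z$ ($p{\left(Z \right)} = Z - 2 = -2 + Z$)
$J{\left(M \right)} = 1 - M$
$- J{\left(p{\left(u \right)} \right)} = - (1 - \left(-2 + 4\right)) = - (1 - 2) = \left(-1\right) \left(-1\right) = 1$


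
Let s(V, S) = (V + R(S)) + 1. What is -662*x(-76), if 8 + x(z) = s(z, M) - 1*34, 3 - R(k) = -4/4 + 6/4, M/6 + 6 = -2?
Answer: 75799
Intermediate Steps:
M = -48 (M = -36 + 6*(-2) = -36 - 12 = -48)
R(k) = 5/2 (R(k) = 3 - (-4/4 + 6/4) = 3 - (-4*1/4 + 6*(1/4)) = 3 - (-1 + 3/2) = 3 - 1*1/2 = 3 - 1/2 = 5/2)
s(V, S) = 7/2 + V (s(V, S) = (V + 5/2) + 1 = (5/2 + V) + 1 = 7/2 + V)
x(z) = -77/2 + z (x(z) = -8 + ((7/2 + z) - 1*34) = -8 + ((7/2 + z) - 34) = -8 + (-61/2 + z) = -77/2 + z)
-662*x(-76) = -662*(-77/2 - 76) = -662*(-229/2) = 75799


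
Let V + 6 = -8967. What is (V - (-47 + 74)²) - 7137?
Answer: -16839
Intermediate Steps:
V = -8973 (V = -6 - 8967 = -8973)
(V - (-47 + 74)²) - 7137 = (-8973 - (-47 + 74)²) - 7137 = (-8973 - 1*27²) - 7137 = (-8973 - 1*729) - 7137 = (-8973 - 729) - 7137 = -9702 - 7137 = -16839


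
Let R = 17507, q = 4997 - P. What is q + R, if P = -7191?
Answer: 29695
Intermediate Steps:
q = 12188 (q = 4997 - 1*(-7191) = 4997 + 7191 = 12188)
q + R = 12188 + 17507 = 29695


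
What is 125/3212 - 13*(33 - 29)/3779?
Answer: 305351/12138148 ≈ 0.025156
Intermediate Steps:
125/3212 - 13*(33 - 29)/3779 = 125*(1/3212) - 13*4*(1/3779) = 125/3212 - 52*1/3779 = 125/3212 - 52/3779 = 305351/12138148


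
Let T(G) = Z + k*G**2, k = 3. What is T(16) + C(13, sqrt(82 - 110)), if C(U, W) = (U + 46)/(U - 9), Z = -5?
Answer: 3111/4 ≈ 777.75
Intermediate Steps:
T(G) = -5 + 3*G**2
C(U, W) = (46 + U)/(-9 + U)
T(16) + C(13, sqrt(82 - 110)) = (-5 + 3*16**2) + (46 + 13)/(-9 + 13) = (-5 + 3*256) + 59/4 = (-5 + 768) + (1/4)*59 = 763 + 59/4 = 3111/4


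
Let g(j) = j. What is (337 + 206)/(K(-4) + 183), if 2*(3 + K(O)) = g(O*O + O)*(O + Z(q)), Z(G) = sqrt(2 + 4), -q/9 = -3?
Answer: 2353/670 - 181*sqrt(6)/1340 ≈ 3.1811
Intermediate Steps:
q = 27 (q = -9*(-3) = 27)
Z(G) = sqrt(6)
K(O) = -3 + (O + sqrt(6))*(O + O**2)/2 (K(O) = -3 + ((O*O + O)*(O + sqrt(6)))/2 = -3 + ((O**2 + O)*(O + sqrt(6)))/2 = -3 + ((O + O**2)*(O + sqrt(6)))/2 = -3 + ((O + sqrt(6))*(O + O**2))/2 = -3 + (O + sqrt(6))*(O + O**2)/2)
(337 + 206)/(K(-4) + 183) = (337 + 206)/((-3 + (1/2)*(-4)**2*(1 - 4) + (1/2)*(-4)*sqrt(6)*(1 - 4)) + 183) = 543/((-3 + (1/2)*16*(-3) + (1/2)*(-4)*sqrt(6)*(-3)) + 183) = 543/((-3 - 24 + 6*sqrt(6)) + 183) = 543/((-27 + 6*sqrt(6)) + 183) = 543/(156 + 6*sqrt(6))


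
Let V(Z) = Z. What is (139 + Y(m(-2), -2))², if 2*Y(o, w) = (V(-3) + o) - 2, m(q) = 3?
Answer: 19044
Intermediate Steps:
Y(o, w) = -5/2 + o/2 (Y(o, w) = ((-3 + o) - 2)/2 = (-5 + o)/2 = -5/2 + o/2)
(139 + Y(m(-2), -2))² = (139 + (-5/2 + (½)*3))² = (139 + (-5/2 + 3/2))² = (139 - 1)² = 138² = 19044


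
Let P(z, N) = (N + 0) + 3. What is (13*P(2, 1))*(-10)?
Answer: -520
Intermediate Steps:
P(z, N) = 3 + N (P(z, N) = N + 3 = 3 + N)
(13*P(2, 1))*(-10) = (13*(3 + 1))*(-10) = (13*4)*(-10) = 52*(-10) = -520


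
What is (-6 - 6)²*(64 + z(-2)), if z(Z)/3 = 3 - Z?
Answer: 11376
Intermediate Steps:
z(Z) = 9 - 3*Z (z(Z) = 3*(3 - Z) = 9 - 3*Z)
(-6 - 6)²*(64 + z(-2)) = (-6 - 6)²*(64 + (9 - 3*(-2))) = (-12)²*(64 + (9 + 6)) = 144*(64 + 15) = 144*79 = 11376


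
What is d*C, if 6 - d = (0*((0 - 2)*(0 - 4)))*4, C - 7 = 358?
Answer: 2190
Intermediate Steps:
C = 365 (C = 7 + 358 = 365)
d = 6 (d = 6 - 0*((0 - 2)*(0 - 4))*4 = 6 - 0*(-2*(-4))*4 = 6 - 0*8*4 = 6 - 0*4 = 6 - 1*0 = 6 + 0 = 6)
d*C = 6*365 = 2190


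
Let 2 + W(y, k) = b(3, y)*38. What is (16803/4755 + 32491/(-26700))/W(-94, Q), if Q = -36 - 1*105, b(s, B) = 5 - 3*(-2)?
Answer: 19609693/3520982400 ≈ 0.0055694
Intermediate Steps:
b(s, B) = 11 (b(s, B) = 5 + 6 = 11)
Q = -141 (Q = -36 - 105 = -141)
W(y, k) = 416 (W(y, k) = -2 + 11*38 = -2 + 418 = 416)
(16803/4755 + 32491/(-26700))/W(-94, Q) = (16803/4755 + 32491/(-26700))/416 = (16803*(1/4755) + 32491*(-1/26700))*(1/416) = (5601/1585 - 32491/26700)*(1/416) = (19609693/8463900)*(1/416) = 19609693/3520982400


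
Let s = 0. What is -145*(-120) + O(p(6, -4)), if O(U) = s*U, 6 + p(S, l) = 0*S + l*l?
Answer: 17400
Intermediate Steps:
p(S, l) = -6 + l**2 (p(S, l) = -6 + (0*S + l*l) = -6 + (0 + l**2) = -6 + l**2)
O(U) = 0 (O(U) = 0*U = 0)
-145*(-120) + O(p(6, -4)) = -145*(-120) + 0 = 17400 + 0 = 17400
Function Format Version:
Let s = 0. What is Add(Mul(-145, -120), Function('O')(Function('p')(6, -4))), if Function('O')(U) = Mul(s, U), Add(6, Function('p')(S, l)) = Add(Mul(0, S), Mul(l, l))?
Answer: 17400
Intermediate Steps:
Function('p')(S, l) = Add(-6, Pow(l, 2)) (Function('p')(S, l) = Add(-6, Add(Mul(0, S), Mul(l, l))) = Add(-6, Add(0, Pow(l, 2))) = Add(-6, Pow(l, 2)))
Function('O')(U) = 0 (Function('O')(U) = Mul(0, U) = 0)
Add(Mul(-145, -120), Function('O')(Function('p')(6, -4))) = Add(Mul(-145, -120), 0) = Add(17400, 0) = 17400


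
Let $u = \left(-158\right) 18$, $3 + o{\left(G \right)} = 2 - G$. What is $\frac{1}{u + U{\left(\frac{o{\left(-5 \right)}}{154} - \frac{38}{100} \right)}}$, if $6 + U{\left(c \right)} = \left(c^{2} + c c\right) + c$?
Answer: $- \frac{3705625}{10561414253} \approx -0.00035086$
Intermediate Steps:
$o{\left(G \right)} = -1 - G$ ($o{\left(G \right)} = -3 - \left(-2 + G\right) = -1 - G$)
$u = -2844$
$U{\left(c \right)} = -6 + c + 2 c^{2}$ ($U{\left(c \right)} = -6 + \left(\left(c^{2} + c c\right) + c\right) = -6 + \left(\left(c^{2} + c^{2}\right) + c\right) = -6 + \left(2 c^{2} + c\right) = -6 + \left(c + 2 c^{2}\right) = -6 + c + 2 c^{2}$)
$\frac{1}{u + U{\left(\frac{o{\left(-5 \right)}}{154} - \frac{38}{100} \right)}} = \frac{1}{-2844 - \left(\frac{319}{50} - 2 \left(\frac{-1 - -5}{154} - \frac{38}{100}\right)^{2} - \frac{-1 - -5}{154}\right)} = \frac{1}{-2844 - \left(\frac{319}{50} - 2 \left(\left(-1 + 5\right) \frac{1}{154} - \frac{19}{50}\right)^{2} - \left(-1 + 5\right) \frac{1}{154}\right)} = \frac{1}{-2844 + \left(-6 + \left(4 \cdot \frac{1}{154} - \frac{19}{50}\right) + 2 \left(4 \cdot \frac{1}{154} - \frac{19}{50}\right)^{2}\right)} = \frac{1}{-2844 + \left(-6 + \left(\frac{2}{77} - \frac{19}{50}\right) + 2 \left(\frac{2}{77} - \frac{19}{50}\right)^{2}\right)} = \frac{1}{-2844 - \left(\frac{24463}{3850} - \frac{1857769}{7411250}\right)} = \frac{1}{-2844 - \frac{22616753}{3705625}} = \frac{1}{- \frac{10561414253}{3705625}} = - \frac{3705625}{10561414253}$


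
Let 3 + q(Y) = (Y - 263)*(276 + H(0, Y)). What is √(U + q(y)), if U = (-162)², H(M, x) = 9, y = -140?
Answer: 9*I*√1094 ≈ 297.68*I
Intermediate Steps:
U = 26244
q(Y) = -74958 + 285*Y (q(Y) = -3 + (Y - 263)*(276 + 9) = -3 + (-263 + Y)*285 = -3 + (-74955 + 285*Y) = -74958 + 285*Y)
√(U + q(y)) = √(26244 + (-74958 + 285*(-140))) = √(26244 + (-74958 - 39900)) = √(26244 - 114858) = √(-88614) = 9*I*√1094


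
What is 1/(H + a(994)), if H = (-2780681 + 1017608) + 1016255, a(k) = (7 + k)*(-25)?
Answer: -1/771843 ≈ -1.2956e-6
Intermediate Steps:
a(k) = -175 - 25*k
H = -746818 (H = -1763073 + 1016255 = -746818)
1/(H + a(994)) = 1/(-746818 + (-175 - 25*994)) = 1/(-746818 + (-175 - 24850)) = 1/(-746818 - 25025) = 1/(-771843) = -1/771843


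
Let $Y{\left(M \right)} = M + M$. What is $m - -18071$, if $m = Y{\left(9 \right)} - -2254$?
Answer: $20343$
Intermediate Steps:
$Y{\left(M \right)} = 2 M$
$m = 2272$ ($m = 2 \cdot 9 - -2254 = 18 + 2254 = 2272$)
$m - -18071 = 2272 - -18071 = 2272 + 18071 = 20343$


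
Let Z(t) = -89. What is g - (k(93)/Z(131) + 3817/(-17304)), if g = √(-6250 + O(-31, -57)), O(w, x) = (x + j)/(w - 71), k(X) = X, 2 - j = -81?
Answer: 1948985/1540056 + 19*I*√45033/51 ≈ 1.2655 + 79.059*I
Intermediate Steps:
j = 83 (j = 2 - 1*(-81) = 2 + 81 = 83)
O(w, x) = (83 + x)/(-71 + w) (O(w, x) = (x + 83)/(w - 71) = (83 + x)/(-71 + w))
g = 19*I*√45033/51 (g = √(-6250 + (83 - 57)/(-71 - 31)) = √(-6250 + 26/(-102)) = √(-6250 - 1/102*26) = √(-6250 - 13/51) = √(-318763/51) = 19*I*√45033/51 ≈ 79.059*I)
g - (k(93)/Z(131) + 3817/(-17304)) = 19*I*√45033/51 - (93/(-89) + 3817/(-17304)) = 19*I*√45033/51 - (93*(-1/89) + 3817*(-1/17304)) = 19*I*√45033/51 - (-93/89 - 3817/17304) = 19*I*√45033/51 - 1*(-1948985/1540056) = 19*I*√45033/51 + 1948985/1540056 = 1948985/1540056 + 19*I*√45033/51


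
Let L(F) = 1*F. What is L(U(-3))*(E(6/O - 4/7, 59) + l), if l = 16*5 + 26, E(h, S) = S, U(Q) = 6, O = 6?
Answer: 990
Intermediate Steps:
L(F) = F
l = 106 (l = 80 + 26 = 106)
L(U(-3))*(E(6/O - 4/7, 59) + l) = 6*(59 + 106) = 6*165 = 990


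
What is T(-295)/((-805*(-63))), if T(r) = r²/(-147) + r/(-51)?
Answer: -292994/25347357 ≈ -0.011559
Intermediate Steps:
T(r) = -r/51 - r²/147 (T(r) = r²*(-1/147) + r*(-1/51) = -r²/147 - r/51 = -r/51 - r²/147)
T(-295)/((-805*(-63))) = (-1/2499*(-295)*(49 + 17*(-295)))/((-805*(-63))) = -1/2499*(-295)*(49 - 5015)/50715 = -1/2499*(-295)*(-4966)*(1/50715) = -1464970/2499*1/50715 = -292994/25347357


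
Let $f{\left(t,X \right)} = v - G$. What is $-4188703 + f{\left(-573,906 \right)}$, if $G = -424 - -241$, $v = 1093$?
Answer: $-4187427$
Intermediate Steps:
$G = -183$ ($G = -424 + 241 = -183$)
$f{\left(t,X \right)} = 1276$ ($f{\left(t,X \right)} = 1093 - -183 = 1093 + 183 = 1276$)
$-4188703 + f{\left(-573,906 \right)} = -4188703 + 1276 = -4187427$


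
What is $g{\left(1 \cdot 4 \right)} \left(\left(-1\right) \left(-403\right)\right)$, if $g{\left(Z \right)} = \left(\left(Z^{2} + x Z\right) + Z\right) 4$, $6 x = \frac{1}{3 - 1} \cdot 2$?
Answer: $\frac{99944}{3} \approx 33315.0$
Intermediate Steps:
$x = \frac{1}{6}$ ($x = \frac{\frac{1}{3 - 1} \cdot 2}{6} = \frac{\frac{1}{2} \cdot 2}{6} = \frac{1}{6} \cdot 1 = \frac{1}{6} \approx 0.16667$)
$g{\left(Z \right)} = 4 Z^{2} + \frac{14 Z}{3}$ ($g{\left(Z \right)} = \left(\left(Z^{2} + \frac{Z}{6}\right) + Z\right) 4 = \left(Z^{2} + \frac{7 Z}{6}\right) 4 = 4 Z^{2} + \frac{14 Z}{3}$)
$g{\left(1 \cdot 4 \right)} \left(\left(-1\right) \left(-403\right)\right) = \frac{2 \cdot 1 \cdot 4 \left(7 + 6 \cdot 1 \cdot 4\right)}{3} \left(\left(-1\right) \left(-403\right)\right) = \frac{2}{3} \cdot 4 \left(7 + 6 \cdot 4\right) 403 = \frac{2}{3} \cdot 4 \left(7 + 24\right) 403 = \frac{2}{3} \cdot 4 \cdot 31 \cdot 403 = \frac{248}{3} \cdot 403 = \frac{99944}{3}$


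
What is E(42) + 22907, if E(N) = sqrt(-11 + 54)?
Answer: 22907 + sqrt(43) ≈ 22914.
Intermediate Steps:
E(N) = sqrt(43)
E(42) + 22907 = sqrt(43) + 22907 = 22907 + sqrt(43)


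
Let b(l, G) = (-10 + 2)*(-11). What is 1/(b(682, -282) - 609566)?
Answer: -1/609478 ≈ -1.6407e-6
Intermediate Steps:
b(l, G) = 88 (b(l, G) = -8*(-11) = 88)
1/(b(682, -282) - 609566) = 1/(88 - 609566) = 1/(-609478) = -1/609478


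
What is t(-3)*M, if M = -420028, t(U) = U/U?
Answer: -420028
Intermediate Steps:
t(U) = 1
t(-3)*M = 1*(-420028) = -420028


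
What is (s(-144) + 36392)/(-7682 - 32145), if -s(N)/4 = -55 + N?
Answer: -37188/39827 ≈ -0.93374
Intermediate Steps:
s(N) = 220 - 4*N (s(N) = -4*(-55 + N) = 220 - 4*N)
(s(-144) + 36392)/(-7682 - 32145) = ((220 - 4*(-144)) + 36392)/(-7682 - 32145) = ((220 + 576) + 36392)/(-39827) = (796 + 36392)*(-1/39827) = 37188*(-1/39827) = -37188/39827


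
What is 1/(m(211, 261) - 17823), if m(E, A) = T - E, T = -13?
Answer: -1/18047 ≈ -5.5411e-5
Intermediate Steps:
m(E, A) = -13 - E
1/(m(211, 261) - 17823) = 1/((-13 - 1*211) - 17823) = 1/((-13 - 211) - 17823) = 1/(-224 - 17823) = 1/(-18047) = -1/18047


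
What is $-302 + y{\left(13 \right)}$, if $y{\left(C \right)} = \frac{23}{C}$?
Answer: $- \frac{3903}{13} \approx -300.23$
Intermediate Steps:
$-302 + y{\left(13 \right)} = -302 + \frac{23}{13} = - \frac{3903}{13}$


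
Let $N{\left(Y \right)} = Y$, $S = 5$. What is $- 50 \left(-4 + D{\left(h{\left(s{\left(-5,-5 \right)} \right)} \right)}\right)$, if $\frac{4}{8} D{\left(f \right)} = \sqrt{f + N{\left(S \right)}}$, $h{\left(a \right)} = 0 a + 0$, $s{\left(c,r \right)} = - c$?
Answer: $200 - 100 \sqrt{5} \approx -23.607$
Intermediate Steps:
$h{\left(a \right)} = 0$ ($h{\left(a \right)} = 0 + 0 = 0$)
$D{\left(f \right)} = 2 \sqrt{5 + f}$ ($D{\left(f \right)} = 2 \sqrt{f + 5} = 2 \sqrt{5 + f}$)
$- 50 \left(-4 + D{\left(h{\left(s{\left(-5,-5 \right)} \right)} \right)}\right) = - 50 \left(-4 + 2 \sqrt{5 + 0}\right) = - 50 \left(-4 + 2 \sqrt{5}\right) = 200 - 100 \sqrt{5}$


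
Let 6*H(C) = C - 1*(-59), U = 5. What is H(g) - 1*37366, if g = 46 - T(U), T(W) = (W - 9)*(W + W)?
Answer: -224051/6 ≈ -37342.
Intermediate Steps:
T(W) = 2*W*(-9 + W) (T(W) = (-9 + W)*(2*W) = 2*W*(-9 + W))
g = 86 (g = 46 - 2*5*(-9 + 5) = 46 - 2*5*(-4) = 46 - 1*(-40) = 46 + 40 = 86)
H(C) = 59/6 + C/6 (H(C) = (C - 1*(-59))/6 = (C + 59)/6 = (59 + C)/6 = 59/6 + C/6)
H(g) - 1*37366 = (59/6 + (1/6)*86) - 1*37366 = (59/6 + 43/3) - 37366 = 145/6 - 37366 = -224051/6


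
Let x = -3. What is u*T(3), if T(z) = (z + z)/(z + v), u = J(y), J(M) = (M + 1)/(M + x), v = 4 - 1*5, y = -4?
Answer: 9/7 ≈ 1.2857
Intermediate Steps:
v = -1 (v = 4 - 5 = -1)
J(M) = (1 + M)/(-3 + M) (J(M) = (M + 1)/(M - 3) = (1 + M)/(-3 + M))
u = 3/7 (u = (1 - 4)/(-3 - 4) = -3/(-7) = -1/7*(-3) = 3/7 ≈ 0.42857)
T(z) = 2*z/(-1 + z) (T(z) = (z + z)/(z - 1) = (2*z)/(-1 + z) = 2*z/(-1 + z))
u*T(3) = 3*(2*3/(-1 + 3))/7 = 3*(2*3/2)/7 = 3*(2*3*(1/2))/7 = (3/7)*3 = 9/7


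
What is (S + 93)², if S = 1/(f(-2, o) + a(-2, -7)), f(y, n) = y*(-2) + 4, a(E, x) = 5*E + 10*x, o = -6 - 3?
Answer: 44823025/5184 ≈ 8646.4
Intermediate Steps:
o = -9
f(y, n) = 4 - 2*y (f(y, n) = -2*y + 4 = 4 - 2*y)
S = -1/72 (S = 1/((4 - 2*(-2)) + (5*(-2) + 10*(-7))) = 1/((4 + 4) + (-10 - 70)) = 1/(8 - 80) = 1/(-72) = -1/72 ≈ -0.013889)
(S + 93)² = (-1/72 + 93)² = (6695/72)² = 44823025/5184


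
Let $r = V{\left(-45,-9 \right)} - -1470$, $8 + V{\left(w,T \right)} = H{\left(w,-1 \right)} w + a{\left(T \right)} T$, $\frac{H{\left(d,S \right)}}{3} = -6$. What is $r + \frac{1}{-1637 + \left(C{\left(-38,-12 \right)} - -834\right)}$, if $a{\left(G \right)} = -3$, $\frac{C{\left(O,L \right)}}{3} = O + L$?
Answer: $\frac{2190946}{953} \approx 2299.0$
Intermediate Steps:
$C{\left(O,L \right)} = 3 L + 3 O$ ($C{\left(O,L \right)} = 3 \left(O + L\right) = 3 \left(L + O\right) = 3 L + 3 O$)
$H{\left(d,S \right)} = -18$ ($H{\left(d,S \right)} = 3 \left(-6\right) = -18$)
$V{\left(w,T \right)} = -8 - 18 w - 3 T$ ($V{\left(w,T \right)} = -8 - \left(3 T + 18 w\right) = -8 - 18 w - 3 T$)
$r = 2299$ ($r = \left(-8 - -810 - -27\right) - -1470 = \left(-8 + 810 + 27\right) + 1470 = 829 + 1470 = 2299$)
$r + \frac{1}{-1637 + \left(C{\left(-38,-12 \right)} - -834\right)} = 2299 + \frac{1}{-1637 + \left(\left(3 \left(-12\right) + 3 \left(-38\right)\right) - -834\right)} = 2299 + \frac{1}{-1637 + \left(\left(-36 - 114\right) + 834\right)} = 2299 + \frac{1}{-1637 + \left(-150 + 834\right)} = 2299 + \frac{1}{-1637 + 684} = 2299 + \frac{1}{-953} = 2299 - \frac{1}{953} = \frac{2190946}{953}$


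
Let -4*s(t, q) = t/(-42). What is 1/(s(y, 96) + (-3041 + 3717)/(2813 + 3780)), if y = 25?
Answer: 1107624/278393 ≈ 3.9786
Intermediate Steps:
s(t, q) = t/168 (s(t, q) = -t/(4*(-42)) = -t*(-1)/(4*42) = -(-1)*t/168 = t/168)
1/(s(y, 96) + (-3041 + 3717)/(2813 + 3780)) = 1/((1/168)*25 + (-3041 + 3717)/(2813 + 3780)) = 1/(25/168 + 676/6593) = 1/(278393/1107624) = 1107624/278393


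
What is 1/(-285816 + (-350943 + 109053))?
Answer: -1/527706 ≈ -1.8950e-6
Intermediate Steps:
1/(-285816 + (-350943 + 109053)) = 1/(-285816 - 241890) = 1/(-527706) = -1/527706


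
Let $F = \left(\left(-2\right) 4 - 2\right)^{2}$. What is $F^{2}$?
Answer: $10000$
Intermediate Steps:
$F = 100$ ($F = \left(-8 - 2\right)^{2} = \left(-10\right)^{2} = 100$)
$F^{2} = 100^{2} = 10000$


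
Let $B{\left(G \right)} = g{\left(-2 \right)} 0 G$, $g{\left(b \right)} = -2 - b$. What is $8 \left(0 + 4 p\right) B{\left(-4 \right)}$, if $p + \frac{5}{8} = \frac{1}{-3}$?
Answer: $0$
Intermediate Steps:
$B{\left(G \right)} = 0$ ($B{\left(G \right)} = \left(-2 - -2\right) 0 G = \left(-2 + 2\right) 0 G = 0 \cdot 0 G = 0 G = 0$)
$p = - \frac{23}{24}$ ($p = - \frac{5}{8} + \frac{1}{-3} = - \frac{5}{8} - \frac{1}{3} = - \frac{23}{24} \approx -0.95833$)
$8 \left(0 + 4 p\right) B{\left(-4 \right)} = 8 \left(0 + 4 \left(- \frac{23}{24}\right)\right) 0 = 8 \left(0 - \frac{23}{6}\right) 0 = 8 \left(- \frac{23}{6}\right) 0 = \left(- \frac{92}{3}\right) 0 = 0$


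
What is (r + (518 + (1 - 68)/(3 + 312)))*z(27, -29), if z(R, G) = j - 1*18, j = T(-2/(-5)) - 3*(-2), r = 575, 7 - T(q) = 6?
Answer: -3786508/315 ≈ -12021.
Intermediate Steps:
T(q) = 1 (T(q) = 7 - 1*6 = 7 - 6 = 1)
j = 7 (j = 1 - 3*(-2) = 1 + 6 = 7)
z(R, G) = -11 (z(R, G) = 7 - 1*18 = 7 - 18 = -11)
(r + (518 + (1 - 68)/(3 + 312)))*z(27, -29) = (575 + (518 + (1 - 68)/(3 + 312)))*(-11) = (575 + (518 - 67/315))*(-11) = (575 + 163103/315)*(-11) = (344228/315)*(-11) = -3786508/315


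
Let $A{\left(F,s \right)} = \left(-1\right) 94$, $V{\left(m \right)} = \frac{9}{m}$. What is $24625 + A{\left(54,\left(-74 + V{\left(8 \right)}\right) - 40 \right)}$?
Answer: $24531$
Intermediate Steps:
$A{\left(F,s \right)} = -94$
$24625 + A{\left(54,\left(-74 + V{\left(8 \right)}\right) - 40 \right)} = 24625 - 94 = 24531$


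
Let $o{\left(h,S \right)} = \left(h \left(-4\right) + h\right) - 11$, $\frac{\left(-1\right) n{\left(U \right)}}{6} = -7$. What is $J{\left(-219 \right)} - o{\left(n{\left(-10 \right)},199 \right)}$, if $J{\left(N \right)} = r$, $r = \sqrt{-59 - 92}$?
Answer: $137 + i \sqrt{151} \approx 137.0 + 12.288 i$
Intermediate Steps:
$n{\left(U \right)} = 42$ ($n{\left(U \right)} = \left(-6\right) \left(-7\right) = 42$)
$o{\left(h,S \right)} = -11 - 3 h$ ($o{\left(h,S \right)} = \left(- 4 h + h\right) - 11 = - 3 h - 11 = -11 - 3 h$)
$r = i \sqrt{151}$ ($r = \sqrt{-151} = i \sqrt{151} \approx 12.288 i$)
$J{\left(N \right)} = i \sqrt{151}$
$J{\left(-219 \right)} - o{\left(n{\left(-10 \right)},199 \right)} = i \sqrt{151} - \left(-11 - 126\right) = i \sqrt{151} - -137 = i \sqrt{151} + 137 = 137 + i \sqrt{151}$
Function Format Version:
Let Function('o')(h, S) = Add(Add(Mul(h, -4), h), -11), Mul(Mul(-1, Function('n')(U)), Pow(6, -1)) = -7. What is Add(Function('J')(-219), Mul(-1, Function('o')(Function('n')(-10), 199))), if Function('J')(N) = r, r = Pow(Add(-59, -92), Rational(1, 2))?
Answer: Add(137, Mul(I, Pow(151, Rational(1, 2)))) ≈ Add(137.00, Mul(12.288, I))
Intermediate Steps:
Function('n')(U) = 42 (Function('n')(U) = Mul(-6, -7) = 42)
Function('o')(h, S) = Add(-11, Mul(-3, h)) (Function('o')(h, S) = Add(Add(Mul(-4, h), h), -11) = Add(Mul(-3, h), -11) = Add(-11, Mul(-3, h)))
r = Mul(I, Pow(151, Rational(1, 2))) (r = Pow(-151, Rational(1, 2)) = Mul(I, Pow(151, Rational(1, 2))) ≈ Mul(12.288, I))
Function('J')(N) = Mul(I, Pow(151, Rational(1, 2)))
Add(Function('J')(-219), Mul(-1, Function('o')(Function('n')(-10), 199))) = Add(Mul(I, Pow(151, Rational(1, 2))), Mul(-1, Add(-11, Mul(-3, 42)))) = Add(Mul(I, Pow(151, Rational(1, 2))), Mul(-1, Add(-11, -126))) = Add(Mul(I, Pow(151, Rational(1, 2))), Mul(-1, -137)) = Add(Mul(I, Pow(151, Rational(1, 2))), 137) = Add(137, Mul(I, Pow(151, Rational(1, 2))))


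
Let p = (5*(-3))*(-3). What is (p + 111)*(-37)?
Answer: -5772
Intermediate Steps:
p = 45 (p = -15*(-3) = 45)
(p + 111)*(-37) = (45 + 111)*(-37) = 156*(-37) = -5772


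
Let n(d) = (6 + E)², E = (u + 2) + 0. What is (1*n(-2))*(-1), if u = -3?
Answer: -25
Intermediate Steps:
E = -1 (E = (-3 + 2) + 0 = -1 + 0 = -1)
n(d) = 25 (n(d) = (6 - 1)² = 5² = 25)
(1*n(-2))*(-1) = (1*25)*(-1) = 25*(-1) = -25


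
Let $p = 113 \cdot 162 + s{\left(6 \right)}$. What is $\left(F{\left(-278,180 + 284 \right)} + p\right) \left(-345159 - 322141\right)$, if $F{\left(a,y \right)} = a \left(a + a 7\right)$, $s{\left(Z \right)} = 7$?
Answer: $-424793170500$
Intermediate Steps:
$p = 18313$ ($p = 113 \cdot 162 + 7 = 18306 + 7 = 18313$)
$F{\left(a,y \right)} = 8 a^{2}$ ($F{\left(a,y \right)} = a \left(a + 7 a\right) = a 8 a = 8 a^{2}$)
$\left(F{\left(-278,180 + 284 \right)} + p\right) \left(-345159 - 322141\right) = \left(8 \left(-278\right)^{2} + 18313\right) \left(-345159 - 322141\right) = \left(8 \cdot 77284 + 18313\right) \left(-667300\right) = \left(618272 + 18313\right) \left(-667300\right) = 636585 \left(-667300\right) = -424793170500$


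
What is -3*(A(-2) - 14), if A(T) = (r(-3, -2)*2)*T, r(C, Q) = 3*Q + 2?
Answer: -6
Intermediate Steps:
r(C, Q) = 2 + 3*Q
A(T) = -8*T (A(T) = ((2 + 3*(-2))*2)*T = ((2 - 6)*2)*T = (-4*2)*T = -8*T)
-3*(A(-2) - 14) = -3*(-8*(-2) - 14) = -3*(16 - 14) = -3*2 = -6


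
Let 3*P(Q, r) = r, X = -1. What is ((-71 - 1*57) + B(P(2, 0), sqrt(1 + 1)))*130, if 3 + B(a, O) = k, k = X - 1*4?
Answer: -17680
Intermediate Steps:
P(Q, r) = r/3
k = -5 (k = -1 - 1*4 = -1 - 4 = -5)
B(a, O) = -8 (B(a, O) = -3 - 5 = -8)
((-71 - 1*57) + B(P(2, 0), sqrt(1 + 1)))*130 = ((-71 - 1*57) - 8)*130 = ((-71 - 57) - 8)*130 = (-128 - 8)*130 = -136*130 = -17680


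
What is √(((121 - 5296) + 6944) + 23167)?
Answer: 2*√6234 ≈ 157.91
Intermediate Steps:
√(((121 - 5296) + 6944) + 23167) = √((-5175 + 6944) + 23167) = √(1769 + 23167) = √24936 = 2*√6234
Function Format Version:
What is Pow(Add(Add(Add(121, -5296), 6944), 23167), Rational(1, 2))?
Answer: Mul(2, Pow(6234, Rational(1, 2))) ≈ 157.91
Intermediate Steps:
Pow(Add(Add(Add(121, -5296), 6944), 23167), Rational(1, 2)) = Pow(Add(Add(-5175, 6944), 23167), Rational(1, 2)) = Pow(Add(1769, 23167), Rational(1, 2)) = Pow(24936, Rational(1, 2)) = Mul(2, Pow(6234, Rational(1, 2)))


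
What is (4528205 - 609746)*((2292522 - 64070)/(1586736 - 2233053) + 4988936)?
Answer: 4211601425943359780/215439 ≈ 1.9549e+13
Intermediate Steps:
(4528205 - 609746)*((2292522 - 64070)/(1586736 - 2233053) + 4988936) = 3918459*(2228452/(-646317) + 4988936) = 3918459*(2228452*(-1/646317) + 4988936) = 3918459*(-2228452/646317 + 4988936) = 3918459*(3224431920260/646317) = 4211601425943359780/215439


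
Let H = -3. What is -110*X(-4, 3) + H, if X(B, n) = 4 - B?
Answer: -883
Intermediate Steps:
-110*X(-4, 3) + H = -110*(4 - 1*(-4)) - 3 = -110*(4 + 4) - 3 = -110*8 - 3 = -880 - 3 = -883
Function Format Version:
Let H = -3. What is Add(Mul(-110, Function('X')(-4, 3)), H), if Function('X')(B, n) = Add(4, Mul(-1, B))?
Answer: -883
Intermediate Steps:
Add(Mul(-110, Function('X')(-4, 3)), H) = Add(Mul(-110, Add(4, Mul(-1, -4))), -3) = Add(Mul(-110, Add(4, 4)), -3) = Add(Mul(-110, 8), -3) = Add(-880, -3) = -883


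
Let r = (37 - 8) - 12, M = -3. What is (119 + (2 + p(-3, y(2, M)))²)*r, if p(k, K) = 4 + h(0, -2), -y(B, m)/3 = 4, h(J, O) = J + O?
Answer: 2295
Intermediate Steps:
y(B, m) = -12 (y(B, m) = -3*4 = -12)
p(k, K) = 2 (p(k, K) = 4 + (0 - 2) = 4 - 2 = 2)
r = 17 (r = 29 - 12 = 17)
(119 + (2 + p(-3, y(2, M)))²)*r = (119 + (2 + 2)²)*17 = (119 + 4²)*17 = (119 + 16)*17 = 135*17 = 2295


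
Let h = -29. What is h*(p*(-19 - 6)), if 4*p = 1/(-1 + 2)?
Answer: 725/4 ≈ 181.25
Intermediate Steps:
p = 1/4 (p = 1/(4*(-1 + 2)) = (1/4)/1 = (1/4)*1 = 1/4 ≈ 0.25000)
h*(p*(-19 - 6)) = -29*(-19 - 6)/4 = -29*(-25)/4 = -29*(-25/4) = 725/4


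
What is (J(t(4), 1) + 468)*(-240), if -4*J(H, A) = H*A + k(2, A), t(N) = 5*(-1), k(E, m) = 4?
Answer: -112380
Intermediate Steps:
t(N) = -5
J(H, A) = -1 - A*H/4 (J(H, A) = -(H*A + 4)/4 = -(A*H + 4)/4 = -(4 + A*H)/4 = -1 - A*H/4)
(J(t(4), 1) + 468)*(-240) = ((-1 - 1/4*1*(-5)) + 468)*(-240) = ((-1 + 5/4) + 468)*(-240) = (1/4 + 468)*(-240) = (1873/4)*(-240) = -112380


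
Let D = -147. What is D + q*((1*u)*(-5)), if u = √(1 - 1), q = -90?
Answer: -147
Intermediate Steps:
u = 0 (u = √0 = 0)
D + q*((1*u)*(-5)) = -147 - 90*1*0*(-5) = -147 - 0*(-5) = -147 - 90*0 = -147 + 0 = -147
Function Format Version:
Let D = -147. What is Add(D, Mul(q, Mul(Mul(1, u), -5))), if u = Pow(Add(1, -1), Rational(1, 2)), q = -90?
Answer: -147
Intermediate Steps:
u = 0 (u = Pow(0, Rational(1, 2)) = 0)
Add(D, Mul(q, Mul(Mul(1, u), -5))) = Add(-147, Mul(-90, Mul(Mul(1, 0), -5))) = Add(-147, Mul(-90, Mul(0, -5))) = Add(-147, Mul(-90, 0)) = Add(-147, 0) = -147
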